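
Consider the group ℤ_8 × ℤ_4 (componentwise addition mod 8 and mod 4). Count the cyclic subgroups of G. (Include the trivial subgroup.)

14

Group the elements of G by the cyclic subgroup they generate; each cyclic subgroup of order d accounts for φ(d) elements.
Cyclic subgroups by order — order 1: 1; order 2: 3; order 4: 6; order 8: 4.
Total: 14.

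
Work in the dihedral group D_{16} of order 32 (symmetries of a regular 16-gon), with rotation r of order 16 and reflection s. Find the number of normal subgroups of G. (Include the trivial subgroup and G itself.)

G has 36 subgroups. Checking conjugation-invariance by order — order 1: 1/1 normal; order 2: 1/17 normal; order 4: 1/9 normal; order 8: 1/5 normal; order 16: 3/3 normal; order 32: 1/1 normal.
Total normal subgroups: 8.

8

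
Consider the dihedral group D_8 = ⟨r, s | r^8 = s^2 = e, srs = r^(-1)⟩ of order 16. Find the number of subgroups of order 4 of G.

|G| = 16 and 4 | 16, so subgroups of order 4 are possible by Lagrange.
The subgroups of order 4 are: {e, r^2, r^4, r^6}; {e, r^4, r^2s, r^6s}; {e, r^4, r^3s, r^7s}; {e, r^4, s, r^4s}; … (5 in all).
So G has 5 subgroups of order 4.

5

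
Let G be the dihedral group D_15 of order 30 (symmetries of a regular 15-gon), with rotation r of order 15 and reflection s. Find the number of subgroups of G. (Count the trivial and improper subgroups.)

28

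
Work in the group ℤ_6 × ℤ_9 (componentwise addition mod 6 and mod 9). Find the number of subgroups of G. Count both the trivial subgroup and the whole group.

20

|G| = 54, so by Lagrange every subgroup order divides 54. Divisors: 1, 2, 3, 6, 9, 18, 27, 54.
Subgroups by order — order 1: 1; order 2: 1; order 3: 4; order 6: 4; order 9: 4; order 18: 4; order 27: 1; order 54: 1.
Total: 1 + 1 + 4 + 4 + 4 + 4 + 1 + 1 = 20.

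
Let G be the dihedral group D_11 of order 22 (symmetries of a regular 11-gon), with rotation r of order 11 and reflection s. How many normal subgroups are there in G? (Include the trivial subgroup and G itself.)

G has 14 subgroups. Checking conjugation-invariance by order — order 1: 1/1 normal; order 2: 0/11 normal; order 11: 1/1 normal; order 22: 1/1 normal.
Total normal subgroups: 3.

3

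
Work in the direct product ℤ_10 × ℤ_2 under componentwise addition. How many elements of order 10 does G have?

12

An element (a,b) has order lcm(ord(a), ord(b)); count pairs with lcm equal to 10.
Enumerating gives 12 such elements.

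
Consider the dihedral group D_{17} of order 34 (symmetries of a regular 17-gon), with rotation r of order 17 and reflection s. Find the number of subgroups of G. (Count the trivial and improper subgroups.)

20

|G| = 34, so by Lagrange every subgroup order divides 34. Divisors: 1, 2, 17, 34.
Subgroups by order — order 1: 1; order 2: 17; order 17: 1; order 34: 1.
Total: 1 + 17 + 1 + 1 = 20.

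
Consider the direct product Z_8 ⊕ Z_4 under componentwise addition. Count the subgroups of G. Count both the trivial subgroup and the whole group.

|G| = 32, so by Lagrange every subgroup order divides 32. Divisors: 1, 2, 4, 8, 16, 32.
Subgroups by order — order 1: 1; order 2: 3; order 4: 7; order 8: 7; order 16: 3; order 32: 1.
Total: 1 + 3 + 7 + 7 + 3 + 1 = 22.

22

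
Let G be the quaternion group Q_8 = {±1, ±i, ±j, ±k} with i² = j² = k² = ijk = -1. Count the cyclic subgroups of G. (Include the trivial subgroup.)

5

A cyclic subgroup of order d is generated by each of its φ(d) elements of order d, so the cyclic subgroups of order d number (#elements of order d)/φ(d).
Cyclic subgroups by order — order 1: 1; order 2: 1; order 4: 3.
Total: 5.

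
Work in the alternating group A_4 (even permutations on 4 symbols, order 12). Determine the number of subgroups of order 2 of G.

3

|G| = 12 and 2 | 12, so subgroups of order 2 are possible by Lagrange.
The subgroups of order 2 are: {e, (1 2)(3 4)}; {e, (1 3)(2 4)}; {e, (1 4)(2 3)}.
So G has 3 subgroups of order 2.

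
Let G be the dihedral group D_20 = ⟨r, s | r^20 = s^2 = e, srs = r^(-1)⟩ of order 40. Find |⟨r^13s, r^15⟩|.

8

|⟨r^13s⟩| = 2 and |⟨r^15⟩| = 4, so |H| is a multiple of lcm(2, 4) = 4 and divides |G| = 40.
Closing under the operation: H = {e, r^5, r^10, r^15, r^3s, r^8s, r^13s, r^18s}, so |H| = 8.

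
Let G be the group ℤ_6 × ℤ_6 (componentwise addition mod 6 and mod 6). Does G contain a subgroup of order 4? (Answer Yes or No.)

4 | 36. A subgroup of order 4 is {(0,0), (0,3), (3,0), (3,3)}.

Yes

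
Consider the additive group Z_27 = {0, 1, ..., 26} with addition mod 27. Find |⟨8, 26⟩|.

27

|⟨8⟩| = 27 and |⟨26⟩| = 27, so |H| is a multiple of lcm(27, 27) = 27 and divides |G| = 27.
Closing {8, 26} under the group operation gives all of G, so |H| = 27.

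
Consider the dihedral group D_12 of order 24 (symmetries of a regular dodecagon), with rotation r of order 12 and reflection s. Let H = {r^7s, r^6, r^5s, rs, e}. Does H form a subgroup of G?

No

|H| = 5 does not divide |G| = 24, so by Lagrange H is not a subgroup.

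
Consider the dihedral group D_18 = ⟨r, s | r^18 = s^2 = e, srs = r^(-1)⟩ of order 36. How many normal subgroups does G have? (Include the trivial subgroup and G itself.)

9

G has 45 subgroups. Checking conjugation-invariance by order — order 1: 1/1 normal; order 2: 1/19 normal; order 3: 1/1 normal; order 4: 0/9 normal; order 6: 1/7 normal; order 9: 1/1 normal; order 12: 0/3 normal; order 18: 3/3 normal; order 36: 1/1 normal.
Total normal subgroups: 9.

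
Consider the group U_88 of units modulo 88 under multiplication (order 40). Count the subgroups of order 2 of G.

7

|G| = 40 and 2 | 40, so subgroups of order 2 are possible by Lagrange.
The subgroups of order 2 are: {1, 21}; {1, 23}; {1, 43}; {1, 45}; … (7 in all).
So G has 7 subgroups of order 2.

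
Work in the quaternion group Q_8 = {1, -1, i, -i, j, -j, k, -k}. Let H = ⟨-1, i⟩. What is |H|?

4

|⟨-1⟩| = 2 and |⟨i⟩| = 4, so |H| is a multiple of lcm(2, 4) = 4 and divides |G| = 8.
Closing under the operation: H = {1, -1, i, -i}, so |H| = 4.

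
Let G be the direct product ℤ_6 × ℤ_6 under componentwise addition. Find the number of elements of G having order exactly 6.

An element (a,b) has order lcm(ord(a), ord(b)); count pairs with lcm equal to 6.
Enumerating gives 24 such elements.

24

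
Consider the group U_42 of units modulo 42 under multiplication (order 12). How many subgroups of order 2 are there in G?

3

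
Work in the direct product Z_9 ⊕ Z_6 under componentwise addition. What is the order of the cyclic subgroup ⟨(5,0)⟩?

9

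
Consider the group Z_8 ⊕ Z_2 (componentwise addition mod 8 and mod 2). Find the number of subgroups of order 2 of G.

3

|G| = 16 and 2 | 16, so subgroups of order 2 are possible by Lagrange.
The subgroups of order 2 are: {(0,0), (0,1)}; {(0,0), (4,0)}; {(0,0), (4,1)}.
So G has 3 subgroups of order 2.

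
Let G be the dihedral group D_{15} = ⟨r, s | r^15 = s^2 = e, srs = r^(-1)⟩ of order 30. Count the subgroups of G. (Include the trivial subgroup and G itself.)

28

|G| = 30, so by Lagrange every subgroup order divides 30. Divisors: 1, 2, 3, 5, 6, 10, 15, 30.
Subgroups by order — order 1: 1; order 2: 15; order 3: 1; order 5: 1; order 6: 5; order 10: 3; order 15: 1; order 30: 1.
Total: 1 + 15 + 1 + 1 + 5 + 3 + 1 + 1 = 28.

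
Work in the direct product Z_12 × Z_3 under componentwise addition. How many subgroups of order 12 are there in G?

|G| = 36 and 12 | 36, so subgroups of order 12 are possible by Lagrange.
The subgroups of order 12 are: {(0,0), (0,1), (0,2), (3,0), (3,1), (3,2), (6,0), (6,1), (6,2), (9,0), (9,1), (9,2)}; {(0,0), (1,0), (2,0), (3,0), (4,0), (5,0), (6,0), (7,0), (8,0), (9,0), (10,0), (11,0)}; {(0,0), (1,1), (2,2), (3,0), (4,1), (5,2), (6,0), (7,1), (8,2), (9,0), (10,1), (11,2)}; {(0,0), (1,2), (2,1), (3,0), (4,2), (5,1), (6,0), (7,2), (8,1), (9,0), (10,2), (11,1)}.
So G has 4 subgroups of order 12.

4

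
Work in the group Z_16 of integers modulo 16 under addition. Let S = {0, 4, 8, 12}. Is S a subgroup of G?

|S| = 4 divides |G| = 16, consistent with Lagrange.
S contains the identity, every element's inverse is in S, and S is closed under +: it is a subgroup.
In fact S = ⟨4⟩.

Yes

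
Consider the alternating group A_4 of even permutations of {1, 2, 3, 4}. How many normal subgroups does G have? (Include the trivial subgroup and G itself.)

3

G has 10 subgroups. Checking conjugation-invariance by order — order 1: 1/1 normal; order 2: 0/3 normal; order 3: 0/4 normal; order 4: 1/1 normal; order 12: 1/1 normal.
Total normal subgroups: 3.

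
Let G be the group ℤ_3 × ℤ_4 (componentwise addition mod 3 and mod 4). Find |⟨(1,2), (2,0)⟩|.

|⟨(1,2)⟩| = 6 and |⟨(2,0)⟩| = 3, so |H| is a multiple of lcm(6, 3) = 6 and divides |G| = 12.
Closing under the operation: H = {(0,0), (0,2), (1,0), (1,2), (2,0), (2,2)}, so |H| = 6.

6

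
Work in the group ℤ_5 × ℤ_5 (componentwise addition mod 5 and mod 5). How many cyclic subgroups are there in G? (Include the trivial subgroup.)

7

Group the elements of G by the cyclic subgroup they generate; each cyclic subgroup of order d accounts for φ(d) elements.
Cyclic subgroups by order — order 1: 1; order 5: 6.
Total: 7.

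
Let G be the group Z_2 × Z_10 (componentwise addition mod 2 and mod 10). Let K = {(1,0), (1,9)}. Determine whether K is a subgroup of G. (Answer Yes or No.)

No

The identity (0,0) ∉ K, so K is not a subgroup.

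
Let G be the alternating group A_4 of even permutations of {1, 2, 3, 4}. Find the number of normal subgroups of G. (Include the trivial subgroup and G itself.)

G has 10 subgroups. Checking conjugation-invariance by order — order 1: 1/1 normal; order 2: 0/3 normal; order 3: 0/4 normal; order 4: 1/1 normal; order 12: 1/1 normal.
Total normal subgroups: 3.

3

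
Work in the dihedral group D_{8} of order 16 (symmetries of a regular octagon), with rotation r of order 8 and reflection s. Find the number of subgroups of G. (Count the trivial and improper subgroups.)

|G| = 16, so by Lagrange every subgroup order divides 16. Divisors: 1, 2, 4, 8, 16.
Subgroups by order — order 1: 1; order 2: 9; order 4: 5; order 8: 3; order 16: 1.
Total: 1 + 9 + 5 + 3 + 1 = 19.

19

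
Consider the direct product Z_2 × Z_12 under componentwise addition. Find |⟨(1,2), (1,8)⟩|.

|⟨(1,2)⟩| = 6 and |⟨(1,8)⟩| = 6, so |H| is a multiple of lcm(6, 6) = 6 and divides |G| = 24.
Closing under the operation: H = {(0,0), (0,2), (0,4), (0,6), (0,8), (0,10), (1,0), (1,2), (1,4), (1,6), (1,8), (1,10)}, so |H| = 12.

12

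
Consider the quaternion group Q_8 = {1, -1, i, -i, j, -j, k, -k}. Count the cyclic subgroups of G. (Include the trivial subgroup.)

5

Group the elements of G by the cyclic subgroup they generate; each cyclic subgroup of order d accounts for φ(d) elements.
Cyclic subgroups by order — order 1: 1; order 2: 1; order 4: 3.
Total: 5.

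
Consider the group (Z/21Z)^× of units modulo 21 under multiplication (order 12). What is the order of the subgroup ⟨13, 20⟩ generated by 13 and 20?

4

|⟨13⟩| = 2 and |⟨20⟩| = 2, so |H| is a multiple of lcm(2, 2) = 2 and divides |G| = 12.
Closing under the operation: H = {1, 8, 13, 20}, so |H| = 4.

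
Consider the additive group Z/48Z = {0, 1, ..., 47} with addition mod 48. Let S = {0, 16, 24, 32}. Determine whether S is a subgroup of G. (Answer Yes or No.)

Closure fails: 16 + 24 = 40 ∉ S. So S is not a subgroup.

No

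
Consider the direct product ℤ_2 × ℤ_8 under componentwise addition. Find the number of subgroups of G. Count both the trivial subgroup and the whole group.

11

|G| = 16, so by Lagrange every subgroup order divides 16. Divisors: 1, 2, 4, 8, 16.
Subgroups by order — order 1: 1; order 2: 3; order 4: 3; order 8: 3; order 16: 1.
Total: 1 + 3 + 3 + 3 + 1 = 11.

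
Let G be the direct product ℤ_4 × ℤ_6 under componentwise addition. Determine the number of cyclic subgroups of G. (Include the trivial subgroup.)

12

A cyclic subgroup of order d is generated by each of its φ(d) elements of order d, so the cyclic subgroups of order d number (#elements of order d)/φ(d).
Cyclic subgroups by order — order 1: 1; order 2: 3; order 3: 1; order 4: 2; order 6: 3; order 12: 2.
Total: 12.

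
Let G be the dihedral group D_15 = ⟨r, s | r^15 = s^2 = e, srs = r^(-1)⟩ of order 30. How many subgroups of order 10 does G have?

3

|G| = 30 and 10 | 30, so subgroups of order 10 are possible by Lagrange.
The subgroups of order 10 are: {e, r^3, r^6, r^9, r^12, rs, r^4s, r^7s, r^10s, r^13s}; {e, r^3, r^6, r^9, r^12, r^2s, r^5s, r^8s, r^11s, r^14s}; {e, r^3, r^6, r^9, r^12, s, r^3s, r^6s, r^9s, r^12s}.
So G has 3 subgroups of order 10.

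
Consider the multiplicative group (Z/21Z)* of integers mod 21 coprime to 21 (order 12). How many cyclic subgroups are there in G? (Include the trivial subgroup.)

Group the elements of G by the cyclic subgroup they generate; each cyclic subgroup of order d accounts for φ(d) elements.
Cyclic subgroups by order — order 1: 1; order 2: 3; order 3: 1; order 6: 3.
Total: 8.

8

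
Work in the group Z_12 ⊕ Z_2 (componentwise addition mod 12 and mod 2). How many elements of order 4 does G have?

4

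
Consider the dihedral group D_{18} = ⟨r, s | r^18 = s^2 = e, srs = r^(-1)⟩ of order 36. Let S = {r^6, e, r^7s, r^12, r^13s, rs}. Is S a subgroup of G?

Yes

|S| = 6 divides |G| = 36, consistent with Lagrange.
S contains the identity, every element's inverse is in S, and S is closed under ·: it is a subgroup.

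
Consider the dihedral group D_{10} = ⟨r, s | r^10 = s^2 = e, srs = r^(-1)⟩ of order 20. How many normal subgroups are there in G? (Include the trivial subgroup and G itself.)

7

G has 22 subgroups. Checking conjugation-invariance by order — order 1: 1/1 normal; order 2: 1/11 normal; order 4: 0/5 normal; order 5: 1/1 normal; order 10: 3/3 normal; order 20: 1/1 normal.
Total normal subgroups: 7.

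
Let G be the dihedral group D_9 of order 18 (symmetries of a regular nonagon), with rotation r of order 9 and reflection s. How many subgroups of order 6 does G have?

|G| = 18 and 6 | 18, so subgroups of order 6 are possible by Lagrange.
The subgroups of order 6 are: {e, r^3, r^6, r^2s, r^5s, r^8s}; {e, r^3, r^6, s, r^3s, r^6s}; {e, r^3, r^6, rs, r^4s, r^7s}.
So G has 3 subgroups of order 6.

3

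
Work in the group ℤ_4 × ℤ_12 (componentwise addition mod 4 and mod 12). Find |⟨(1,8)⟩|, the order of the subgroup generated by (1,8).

12

The order of (1,8) in Z_4 × Z_12 is lcm(ord(1) in Z_4, ord(8) in Z_12).
ord(1) = 4 and ord(8) = 3, so |⟨(1,8)⟩| = lcm(4, 3) = 12.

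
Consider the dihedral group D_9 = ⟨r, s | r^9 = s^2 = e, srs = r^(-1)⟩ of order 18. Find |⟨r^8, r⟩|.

9

|⟨r^8⟩| = 9 and |⟨r⟩| = 9, so |H| is a multiple of lcm(9, 9) = 9 and divides |G| = 18.
Closing under the operation: H = {e, r, r^2, r^3, r^4, r^5, r^6, r^7, r^8}, so |H| = 9.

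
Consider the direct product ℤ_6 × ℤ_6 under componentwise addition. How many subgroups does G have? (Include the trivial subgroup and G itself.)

|G| = 36, so by Lagrange every subgroup order divides 36. Divisors: 1, 2, 3, 4, 6, 9, 12, 18, 36.
Subgroups by order — order 1: 1; order 2: 3; order 3: 4; order 4: 1; order 6: 12; order 9: 1; order 12: 4; order 18: 3; order 36: 1.
Total: 1 + 3 + 4 + 1 + 12 + 1 + 4 + 3 + 1 = 30.

30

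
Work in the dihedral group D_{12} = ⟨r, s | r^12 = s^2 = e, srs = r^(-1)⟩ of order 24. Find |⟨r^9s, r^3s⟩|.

4

|⟨r^9s⟩| = 2 and |⟨r^3s⟩| = 2, so |H| is a multiple of lcm(2, 2) = 2 and divides |G| = 24.
Closing under the operation: H = {e, r^6, r^3s, r^9s}, so |H| = 4.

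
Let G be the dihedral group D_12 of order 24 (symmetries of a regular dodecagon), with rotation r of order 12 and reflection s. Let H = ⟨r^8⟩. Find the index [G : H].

|⟨r^8⟩| = 3 and |G| = 24.
By Lagrange, [G : H] = |G|/|H| = 24/3 = 8.

8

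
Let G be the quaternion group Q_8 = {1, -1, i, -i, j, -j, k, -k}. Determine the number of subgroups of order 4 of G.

|G| = 8 and 4 | 8, so subgroups of order 4 are possible by Lagrange.
The subgroups of order 4 are: {1, -1, i, -i}; {1, -1, j, -j}; {1, -1, k, -k}.
So G has 3 subgroups of order 4.

3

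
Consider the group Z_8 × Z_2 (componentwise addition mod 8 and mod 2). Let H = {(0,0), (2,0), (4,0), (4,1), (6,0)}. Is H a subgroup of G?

|H| = 5 does not divide |G| = 16, so by Lagrange H is not a subgroup.

No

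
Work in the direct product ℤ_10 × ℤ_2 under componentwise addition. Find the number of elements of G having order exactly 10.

An element (a,b) has order lcm(ord(a), ord(b)); count pairs with lcm equal to 10.
Enumerating gives 12 such elements.

12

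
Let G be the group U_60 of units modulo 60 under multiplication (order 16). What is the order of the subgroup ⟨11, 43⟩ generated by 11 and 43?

8

|⟨11⟩| = 2 and |⟨43⟩| = 4, so |H| is a multiple of lcm(2, 4) = 4 and divides |G| = 16.
Closing under the operation: H = {1, 7, 11, 17, 43, 49, 53, 59}, so |H| = 8.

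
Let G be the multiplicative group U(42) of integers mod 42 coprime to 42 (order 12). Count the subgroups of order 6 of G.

|G| = 12 and 6 | 12, so subgroups of order 6 are possible by Lagrange.
The subgroups of order 6 are: {1, 11, 23, 25, 29, 37}; {1, 13, 19, 25, 31, 37}; {1, 5, 17, 25, 37, 41}.
So G has 3 subgroups of order 6.

3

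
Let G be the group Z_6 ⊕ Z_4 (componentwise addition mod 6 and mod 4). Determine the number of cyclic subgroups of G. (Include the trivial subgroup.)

Each element a generates a cyclic subgroup ⟨a⟩; distinct elements may generate the same one (a cyclic group of order d has φ(d) generators).
Cyclic subgroups by order — order 1: 1; order 2: 3; order 3: 1; order 4: 2; order 6: 3; order 12: 2.
Total: 12.

12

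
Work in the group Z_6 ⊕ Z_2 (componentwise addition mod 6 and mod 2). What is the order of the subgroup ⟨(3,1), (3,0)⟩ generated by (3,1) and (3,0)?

|⟨(3,1)⟩| = 2 and |⟨(3,0)⟩| = 2, so |H| is a multiple of lcm(2, 2) = 2 and divides |G| = 12.
Closing under the operation: H = {(0,0), (0,1), (3,0), (3,1)}, so |H| = 4.

4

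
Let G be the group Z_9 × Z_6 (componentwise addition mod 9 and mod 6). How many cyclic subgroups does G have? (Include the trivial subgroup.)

A cyclic subgroup of order d is generated by each of its φ(d) elements of order d, so the cyclic subgroups of order d number (#elements of order d)/φ(d).
Cyclic subgroups by order — order 1: 1; order 2: 1; order 3: 4; order 6: 4; order 9: 3; order 18: 3.
Total: 16.

16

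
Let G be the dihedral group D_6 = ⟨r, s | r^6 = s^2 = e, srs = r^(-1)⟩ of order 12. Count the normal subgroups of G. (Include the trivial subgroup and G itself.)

7

G has 16 subgroups. Checking conjugation-invariance by order — order 1: 1/1 normal; order 2: 1/7 normal; order 3: 1/1 normal; order 4: 0/3 normal; order 6: 3/3 normal; order 12: 1/1 normal.
Total normal subgroups: 7.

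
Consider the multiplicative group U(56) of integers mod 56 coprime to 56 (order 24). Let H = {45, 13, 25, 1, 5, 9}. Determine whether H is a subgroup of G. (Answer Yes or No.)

Yes

|H| = 6 divides |G| = 24, consistent with Lagrange.
H contains the identity, every element's inverse is in H, and H is closed under ·: it is a subgroup.
In fact H = ⟨45⟩.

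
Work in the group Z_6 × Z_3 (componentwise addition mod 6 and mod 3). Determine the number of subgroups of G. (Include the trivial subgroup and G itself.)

|G| = 18, so by Lagrange every subgroup order divides 18. Divisors: 1, 2, 3, 6, 9, 18.
Subgroups by order — order 1: 1; order 2: 1; order 3: 4; order 6: 4; order 9: 1; order 18: 1.
Total: 1 + 1 + 4 + 4 + 1 + 1 = 12.

12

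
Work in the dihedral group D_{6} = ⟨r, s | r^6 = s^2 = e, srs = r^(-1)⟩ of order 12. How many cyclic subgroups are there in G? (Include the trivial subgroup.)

Each element a generates a cyclic subgroup ⟨a⟩; distinct elements may generate the same one (a cyclic group of order d has φ(d) generators).
Cyclic subgroups by order — order 1: 1; order 2: 7; order 3: 1; order 6: 1.
Total: 10.

10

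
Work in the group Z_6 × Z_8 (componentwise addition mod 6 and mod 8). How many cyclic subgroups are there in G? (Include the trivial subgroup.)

16

Group the elements of G by the cyclic subgroup they generate; each cyclic subgroup of order d accounts for φ(d) elements.
Cyclic subgroups by order — order 1: 1; order 2: 3; order 3: 1; order 4: 2; order 6: 3; order 8: 2; order 12: 2; order 24: 2.
Total: 16.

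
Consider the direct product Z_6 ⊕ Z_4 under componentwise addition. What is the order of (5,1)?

12

The order of (5,1) in Z_6 × Z_4 is lcm(ord(5) in Z_6, ord(1) in Z_4).
ord(5) = 6 and ord(1) = 4, so |⟨(5,1)⟩| = lcm(6, 4) = 12.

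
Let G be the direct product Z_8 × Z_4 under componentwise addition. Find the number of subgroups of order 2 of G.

|G| = 32 and 2 | 32, so subgroups of order 2 are possible by Lagrange.
The subgroups of order 2 are: {(0,0), (0,2)}; {(0,0), (4,0)}; {(0,0), (4,2)}.
So G has 3 subgroups of order 2.

3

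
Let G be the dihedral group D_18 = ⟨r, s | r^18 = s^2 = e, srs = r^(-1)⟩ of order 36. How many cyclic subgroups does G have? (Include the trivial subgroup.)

Each element a generates a cyclic subgroup ⟨a⟩; distinct elements may generate the same one (a cyclic group of order d has φ(d) generators).
Cyclic subgroups by order — order 1: 1; order 2: 19; order 3: 1; order 6: 1; order 9: 1; order 18: 1.
Total: 24.

24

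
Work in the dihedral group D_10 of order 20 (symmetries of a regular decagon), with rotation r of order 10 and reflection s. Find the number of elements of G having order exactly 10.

4

The elements of order 10 are: r, r^3, r^7, r^9.
That's 4.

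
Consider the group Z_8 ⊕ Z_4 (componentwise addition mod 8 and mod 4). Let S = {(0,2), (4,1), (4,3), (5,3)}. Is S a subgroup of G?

No

The identity (0,0) ∉ S, so S is not a subgroup.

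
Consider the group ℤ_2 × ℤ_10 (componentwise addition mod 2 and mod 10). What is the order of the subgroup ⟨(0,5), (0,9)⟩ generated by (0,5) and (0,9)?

|⟨(0,5)⟩| = 2 and |⟨(0,9)⟩| = 10, so |H| is a multiple of lcm(2, 10) = 10 and divides |G| = 20.
Closing under the operation: H = {(0,0), (0,1), (0,2), (0,3), (0,4), (0,5), (0,6), (0,7), (0,8), (0,9)}, so |H| = 10.

10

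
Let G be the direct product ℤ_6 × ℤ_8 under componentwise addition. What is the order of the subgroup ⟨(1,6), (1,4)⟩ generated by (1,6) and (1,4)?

|⟨(1,6)⟩| = 12 and |⟨(1,4)⟩| = 6, so |H| is a multiple of lcm(12, 6) = 12 and divides |G| = 48.
Closing under the operation: H = {(0,0), (0,2), (0,4), (0,6), (1,0), (1,2), (1,4), (1,6), (2,0), (2,2), (2,4), (2,6), (3,0), (3,2), (3,4), (3,6), (4,0), (4,2), (4,4), (4,6), (5,0), (5,2), (5,4), (5,6)}, so |H| = 24.

24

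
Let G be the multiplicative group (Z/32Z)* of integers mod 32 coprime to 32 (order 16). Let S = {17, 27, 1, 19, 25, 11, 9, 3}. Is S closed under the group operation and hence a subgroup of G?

|S| = 8 divides |G| = 16, consistent with Lagrange.
S contains the identity, every element's inverse is in S, and S is closed under ·: it is a subgroup.
In fact S = ⟨3⟩.

Yes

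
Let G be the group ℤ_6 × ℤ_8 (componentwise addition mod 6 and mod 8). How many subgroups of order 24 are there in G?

|G| = 48 and 24 | 48, so subgroups of order 24 are possible by Lagrange.
The subgroups of order 24 are: {(0,0), (0,1), (0,2), (0,3), (0,4), (0,5), (0,6), (0,7), (2,0), (2,1), (2,2), (2,3), (2,4), (2,5), (2,6), (2,7), (4,0), (4,1), (4,2), (4,3), (4,4), (4,5), (4,6), (4,7)}; {(0,0), (0,2), (0,4), (0,6), (1,0), (1,2), (1,4), (1,6), (2,0), (2,2), (2,4), (2,6), (3,0), (3,2), (3,4), (3,6), (4,0), (4,2), (4,4), (4,6), (5,0), (5,2), (5,4), (5,6)}; {(0,0), (0,2), (0,4), (0,6), (1,1), (1,3), (1,5), (1,7), (2,0), (2,2), (2,4), (2,6), (3,1), (3,3), (3,5), (3,7), (4,0), (4,2), (4,4), (4,6), (5,1), (5,3), (5,5), (5,7)}.
So G has 3 subgroups of order 24.

3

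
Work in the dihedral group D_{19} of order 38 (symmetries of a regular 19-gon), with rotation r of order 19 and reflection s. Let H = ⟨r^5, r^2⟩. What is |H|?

19

|⟨r^5⟩| = 19 and |⟨r^2⟩| = 19, so |H| is a multiple of lcm(19, 19) = 19 and divides |G| = 38.
Closing under the operation: H = {e, r, r^2, r^3, r^4, r^5, r^6, r^7, r^8, r^9, r^10, r^11, r^12, r^13, r^14, r^15, r^16, r^17, r^18}, so |H| = 19.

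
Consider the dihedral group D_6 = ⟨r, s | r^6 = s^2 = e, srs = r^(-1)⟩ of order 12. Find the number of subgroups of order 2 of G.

7

|G| = 12 and 2 | 12, so subgroups of order 2 are possible by Lagrange.
The subgroups of order 2 are: {e, r^2s}; {e, r^3}; {e, r^3s}; {e, r^4s}; … (7 in all).
So G has 7 subgroups of order 2.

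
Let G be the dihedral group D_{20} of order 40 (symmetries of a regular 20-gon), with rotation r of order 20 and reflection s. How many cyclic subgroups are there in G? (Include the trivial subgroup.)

26

Group the elements of G by the cyclic subgroup they generate; each cyclic subgroup of order d accounts for φ(d) elements.
Cyclic subgroups by order — order 1: 1; order 2: 21; order 4: 1; order 5: 1; order 10: 1; order 20: 1.
Total: 26.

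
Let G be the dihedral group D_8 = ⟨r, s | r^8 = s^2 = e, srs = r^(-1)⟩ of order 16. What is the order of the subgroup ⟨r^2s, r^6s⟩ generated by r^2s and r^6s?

|⟨r^2s⟩| = 2 and |⟨r^6s⟩| = 2, so |H| is a multiple of lcm(2, 2) = 2 and divides |G| = 16.
Closing under the operation: H = {e, r^4, r^2s, r^6s}, so |H| = 4.

4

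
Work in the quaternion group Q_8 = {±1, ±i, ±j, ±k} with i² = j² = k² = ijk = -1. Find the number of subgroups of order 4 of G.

3

|G| = 8 and 4 | 8, so subgroups of order 4 are possible by Lagrange.
The subgroups of order 4 are: {1, -1, i, -i}; {1, -1, j, -j}; {1, -1, k, -k}.
So G has 3 subgroups of order 4.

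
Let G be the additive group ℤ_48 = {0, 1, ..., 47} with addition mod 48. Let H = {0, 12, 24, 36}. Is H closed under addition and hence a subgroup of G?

Yes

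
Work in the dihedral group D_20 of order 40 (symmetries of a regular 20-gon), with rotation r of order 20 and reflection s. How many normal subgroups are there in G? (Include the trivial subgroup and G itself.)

9

G has 48 subgroups. Checking conjugation-invariance by order — order 1: 1/1 normal; order 2: 1/21 normal; order 4: 1/11 normal; order 5: 1/1 normal; order 8: 0/5 normal; order 10: 1/5 normal; order 20: 3/3 normal; order 40: 1/1 normal.
Total normal subgroups: 9.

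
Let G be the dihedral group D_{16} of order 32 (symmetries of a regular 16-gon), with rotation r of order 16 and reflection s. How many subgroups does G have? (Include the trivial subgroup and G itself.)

|G| = 32, so by Lagrange every subgroup order divides 32. Divisors: 1, 2, 4, 8, 16, 32.
Subgroups by order — order 1: 1; order 2: 17; order 4: 9; order 8: 5; order 16: 3; order 32: 1.
Total: 1 + 17 + 9 + 5 + 3 + 1 = 36.

36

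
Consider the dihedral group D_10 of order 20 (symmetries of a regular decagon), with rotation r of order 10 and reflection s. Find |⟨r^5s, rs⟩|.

|⟨r^5s⟩| = 2 and |⟨rs⟩| = 2, so |H| is a multiple of lcm(2, 2) = 2 and divides |G| = 20.
Closing under the operation: H = {e, r^2, r^4, r^6, r^8, rs, r^3s, r^5s, r^7s, r^9s}, so |H| = 10.

10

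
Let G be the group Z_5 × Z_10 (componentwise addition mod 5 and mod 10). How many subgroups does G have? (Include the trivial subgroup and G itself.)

|G| = 50, so by Lagrange every subgroup order divides 50. Divisors: 1, 2, 5, 10, 25, 50.
Subgroups by order — order 1: 1; order 2: 1; order 5: 6; order 10: 6; order 25: 1; order 50: 1.
Total: 1 + 1 + 6 + 6 + 1 + 1 = 16.

16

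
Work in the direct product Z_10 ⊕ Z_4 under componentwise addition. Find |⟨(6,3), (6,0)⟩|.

|⟨(6,3)⟩| = 20 and |⟨(6,0)⟩| = 5, so |H| is a multiple of lcm(20, 5) = 20 and divides |G| = 40.
Closing under the operation: H = {(0,0), (0,1), (0,2), (0,3), (2,0), (2,1), (2,2), (2,3), (4,0), (4,1), (4,2), (4,3), (6,0), (6,1), (6,2), (6,3), (8,0), (8,1), (8,2), (8,3)}, so |H| = 20.

20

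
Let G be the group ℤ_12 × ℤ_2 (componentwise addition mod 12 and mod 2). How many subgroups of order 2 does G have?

|G| = 24 and 2 | 24, so subgroups of order 2 are possible by Lagrange.
The subgroups of order 2 are: {(0,0), (0,1)}; {(0,0), (6,0)}; {(0,0), (6,1)}.
So G has 3 subgroups of order 2.

3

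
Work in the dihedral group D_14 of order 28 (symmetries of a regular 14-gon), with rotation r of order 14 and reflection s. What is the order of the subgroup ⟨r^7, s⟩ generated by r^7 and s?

4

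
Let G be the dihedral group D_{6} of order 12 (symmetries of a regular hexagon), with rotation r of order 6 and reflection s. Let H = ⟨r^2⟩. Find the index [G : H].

4

|⟨r^2⟩| = 3 and |G| = 12.
By Lagrange, [G : H] = |G|/|H| = 12/3 = 4.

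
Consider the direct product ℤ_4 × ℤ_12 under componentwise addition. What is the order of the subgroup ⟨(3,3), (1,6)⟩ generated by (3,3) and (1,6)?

16

|⟨(3,3)⟩| = 4 and |⟨(1,6)⟩| = 4, so |H| is a multiple of lcm(4, 4) = 4 and divides |G| = 48.
Closing under the operation: H = {(0,0), (0,3), (0,6), (0,9), (1,0), (1,3), (1,6), (1,9), (2,0), (2,3), (2,6), (2,9), (3,0), (3,3), (3,6), (3,9)}, so |H| = 16.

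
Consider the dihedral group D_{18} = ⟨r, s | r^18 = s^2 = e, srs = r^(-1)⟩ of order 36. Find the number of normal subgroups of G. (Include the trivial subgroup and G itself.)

G has 45 subgroups. Checking conjugation-invariance by order — order 1: 1/1 normal; order 2: 1/19 normal; order 3: 1/1 normal; order 4: 0/9 normal; order 6: 1/7 normal; order 9: 1/1 normal; order 12: 0/3 normal; order 18: 3/3 normal; order 36: 1/1 normal.
Total normal subgroups: 9.

9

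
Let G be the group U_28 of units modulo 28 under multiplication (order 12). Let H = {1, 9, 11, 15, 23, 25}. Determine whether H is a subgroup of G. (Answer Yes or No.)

|H| = 6 divides |G| = 12, consistent with Lagrange.
H contains the identity, every element's inverse is in H, and H is closed under ·: it is a subgroup.
In fact H = ⟨23⟩.

Yes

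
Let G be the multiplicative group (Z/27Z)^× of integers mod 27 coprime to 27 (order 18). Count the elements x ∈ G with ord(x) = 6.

2

The elements of order 6 are: 8, 17.
That's 2.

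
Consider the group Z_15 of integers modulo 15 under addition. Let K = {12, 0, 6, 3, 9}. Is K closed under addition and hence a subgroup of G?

|K| = 5 divides |G| = 15, consistent with Lagrange.
K contains the identity, every element's inverse is in K, and K is closed under +: it is a subgroup.
In fact K = ⟨3⟩.

Yes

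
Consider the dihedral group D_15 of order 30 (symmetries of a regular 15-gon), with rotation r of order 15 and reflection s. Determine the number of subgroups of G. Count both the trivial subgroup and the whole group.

|G| = 30, so by Lagrange every subgroup order divides 30. Divisors: 1, 2, 3, 5, 6, 10, 15, 30.
Subgroups by order — order 1: 1; order 2: 15; order 3: 1; order 5: 1; order 6: 5; order 10: 3; order 15: 1; order 30: 1.
Total: 1 + 15 + 1 + 1 + 5 + 3 + 1 + 1 = 28.

28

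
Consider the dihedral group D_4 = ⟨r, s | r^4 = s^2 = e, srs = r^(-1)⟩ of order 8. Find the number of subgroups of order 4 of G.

3

|G| = 8 and 4 | 8, so subgroups of order 4 are possible by Lagrange.
The subgroups of order 4 are: {e, r, r^2, r^3}; {e, r^2, s, r^2s}; {e, r^2, rs, r^3s}.
So G has 3 subgroups of order 4.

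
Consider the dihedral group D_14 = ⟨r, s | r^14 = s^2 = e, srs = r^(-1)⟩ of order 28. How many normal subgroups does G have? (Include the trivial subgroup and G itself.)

G has 28 subgroups. Checking conjugation-invariance by order — order 1: 1/1 normal; order 2: 1/15 normal; order 4: 0/7 normal; order 7: 1/1 normal; order 14: 3/3 normal; order 28: 1/1 normal.
Total normal subgroups: 7.

7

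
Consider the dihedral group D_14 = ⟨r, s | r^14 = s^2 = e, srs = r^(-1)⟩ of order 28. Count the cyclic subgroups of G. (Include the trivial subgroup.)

18

A cyclic subgroup of order d is generated by each of its φ(d) elements of order d, so the cyclic subgroups of order d number (#elements of order d)/φ(d).
Cyclic subgroups by order — order 1: 1; order 2: 15; order 7: 1; order 14: 1.
Total: 18.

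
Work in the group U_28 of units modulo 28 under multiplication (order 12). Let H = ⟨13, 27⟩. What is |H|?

4

|⟨13⟩| = 2 and |⟨27⟩| = 2, so |H| is a multiple of lcm(2, 2) = 2 and divides |G| = 12.
Closing under the operation: H = {1, 13, 15, 27}, so |H| = 4.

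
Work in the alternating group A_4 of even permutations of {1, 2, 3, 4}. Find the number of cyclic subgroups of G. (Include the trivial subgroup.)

8

Group the elements of G by the cyclic subgroup they generate; each cyclic subgroup of order d accounts for φ(d) elements.
Cyclic subgroups by order — order 1: 1; order 2: 3; order 3: 4.
Total: 8.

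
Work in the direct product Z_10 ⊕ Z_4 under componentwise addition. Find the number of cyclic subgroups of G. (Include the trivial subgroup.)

Each element a generates a cyclic subgroup ⟨a⟩; distinct elements may generate the same one (a cyclic group of order d has φ(d) generators).
Cyclic subgroups by order — order 1: 1; order 2: 3; order 4: 2; order 5: 1; order 10: 3; order 20: 2.
Total: 12.

12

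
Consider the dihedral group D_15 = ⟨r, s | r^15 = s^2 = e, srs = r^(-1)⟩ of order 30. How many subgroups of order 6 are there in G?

5

|G| = 30 and 6 | 30, so subgroups of order 6 are possible by Lagrange.
The subgroups of order 6 are: {e, r^5, r^10, s, r^5s, r^10s}; {e, r^5, r^10, rs, r^6s, r^11s}; {e, r^5, r^10, r^2s, r^7s, r^12s}; {e, r^5, r^10, r^3s, r^8s, r^13s}; … (5 in all).
So G has 5 subgroups of order 6.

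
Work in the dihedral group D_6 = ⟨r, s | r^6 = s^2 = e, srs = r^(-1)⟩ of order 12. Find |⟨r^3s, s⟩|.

|⟨r^3s⟩| = 2 and |⟨s⟩| = 2, so |H| is a multiple of lcm(2, 2) = 2 and divides |G| = 12.
Closing under the operation: H = {e, r^3, s, r^3s}, so |H| = 4.

4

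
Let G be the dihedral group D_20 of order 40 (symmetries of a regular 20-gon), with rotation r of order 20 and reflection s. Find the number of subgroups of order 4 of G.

11

|G| = 40 and 4 | 40, so subgroups of order 4 are possible by Lagrange.
The subgroups of order 4 are: {e, r^10, s, r^10s}; {e, r^10, rs, r^11s}; {e, r^10, r^2s, r^12s}; {e, r^10, r^3s, r^13s}; … (11 in all).
So G has 11 subgroups of order 4.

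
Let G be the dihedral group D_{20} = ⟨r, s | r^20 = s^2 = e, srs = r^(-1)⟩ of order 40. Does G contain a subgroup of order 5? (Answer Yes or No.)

5 | 40. A subgroup of order 5 is {e, r^4, r^8, r^12, r^16}.

Yes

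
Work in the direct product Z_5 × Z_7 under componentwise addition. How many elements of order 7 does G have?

An element (a,b) has order lcm(ord(a), ord(b)); count pairs with lcm equal to 7.
Enumerating gives 6 such elements.

6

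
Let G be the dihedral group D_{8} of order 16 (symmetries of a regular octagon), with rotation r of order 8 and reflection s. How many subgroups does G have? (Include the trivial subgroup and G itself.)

19

|G| = 16, so by Lagrange every subgroup order divides 16. Divisors: 1, 2, 4, 8, 16.
Subgroups by order — order 1: 1; order 2: 9; order 4: 5; order 8: 3; order 16: 1.
Total: 1 + 9 + 5 + 3 + 1 = 19.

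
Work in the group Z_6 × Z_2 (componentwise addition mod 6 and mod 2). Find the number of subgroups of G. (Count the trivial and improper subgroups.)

10

|G| = 12, so by Lagrange every subgroup order divides 12. Divisors: 1, 2, 3, 4, 6, 12.
Subgroups by order — order 1: 1; order 2: 3; order 3: 1; order 4: 1; order 6: 3; order 12: 1.
Total: 1 + 3 + 1 + 1 + 3 + 1 = 10.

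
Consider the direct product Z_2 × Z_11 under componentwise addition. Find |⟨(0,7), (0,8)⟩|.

|⟨(0,7)⟩| = 11 and |⟨(0,8)⟩| = 11, so |H| is a multiple of lcm(11, 11) = 11 and divides |G| = 22.
Closing under the operation: H = {(0,0), (0,1), (0,2), (0,3), (0,4), (0,5), (0,6), (0,7), (0,8), (0,9), (0,10)}, so |H| = 11.

11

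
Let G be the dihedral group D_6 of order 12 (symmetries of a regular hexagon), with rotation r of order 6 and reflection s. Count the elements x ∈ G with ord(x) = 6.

The elements of order 6 are: r, r^5.
That's 2.

2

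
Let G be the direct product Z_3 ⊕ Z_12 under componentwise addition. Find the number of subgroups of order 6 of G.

4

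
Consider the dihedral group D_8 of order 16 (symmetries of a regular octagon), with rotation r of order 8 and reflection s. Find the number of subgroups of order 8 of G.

3

|G| = 16 and 8 | 16, so subgroups of order 8 are possible by Lagrange.
The subgroups of order 8 are: {e, r, r^2, r^3, r^4, r^5, r^6, r^7}; {e, r^2, r^4, r^6, s, r^2s, r^4s, r^6s}; {e, r^2, r^4, r^6, rs, r^3s, r^5s, r^7s}.
So G has 3 subgroups of order 8.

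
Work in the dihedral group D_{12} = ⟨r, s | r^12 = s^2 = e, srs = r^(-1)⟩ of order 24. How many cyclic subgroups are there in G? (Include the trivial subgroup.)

18

A cyclic subgroup of order d is generated by each of its φ(d) elements of order d, so the cyclic subgroups of order d number (#elements of order d)/φ(d).
Cyclic subgroups by order — order 1: 1; order 2: 13; order 3: 1; order 4: 1; order 6: 1; order 12: 1.
Total: 18.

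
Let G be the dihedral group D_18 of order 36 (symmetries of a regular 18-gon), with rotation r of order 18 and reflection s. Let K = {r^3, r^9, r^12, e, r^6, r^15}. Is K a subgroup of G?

Yes

|K| = 6 divides |G| = 36, consistent with Lagrange.
K contains the identity, every element's inverse is in K, and K is closed under ·: it is a subgroup.
In fact K = ⟨r^15⟩.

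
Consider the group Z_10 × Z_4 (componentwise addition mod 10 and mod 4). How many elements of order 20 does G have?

16

An element (a,b) has order lcm(ord(a), ord(b)); count pairs with lcm equal to 20.
Enumerating gives 16 such elements.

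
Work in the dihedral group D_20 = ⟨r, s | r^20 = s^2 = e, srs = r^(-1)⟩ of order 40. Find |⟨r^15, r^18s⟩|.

|⟨r^15⟩| = 4 and |⟨r^18s⟩| = 2, so |H| is a multiple of lcm(4, 2) = 4 and divides |G| = 40.
Closing under the operation: H = {e, r^5, r^10, r^15, r^3s, r^8s, r^13s, r^18s}, so |H| = 8.

8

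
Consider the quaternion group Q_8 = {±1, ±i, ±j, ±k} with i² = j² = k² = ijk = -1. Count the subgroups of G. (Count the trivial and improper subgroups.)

6

|G| = 8, so by Lagrange every subgroup order divides 8. Divisors: 1, 2, 4, 8.
Subgroups by order — order 1: 1; order 2: 1; order 4: 3; order 8: 1.
Total: 1 + 1 + 3 + 1 = 6.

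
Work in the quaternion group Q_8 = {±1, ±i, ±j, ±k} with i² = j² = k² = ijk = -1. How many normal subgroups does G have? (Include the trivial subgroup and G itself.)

6

G has 6 subgroups. Checking conjugation-invariance by order — order 1: 1/1 normal; order 2: 1/1 normal; order 4: 3/3 normal; order 8: 1/1 normal.
Total normal subgroups: 6.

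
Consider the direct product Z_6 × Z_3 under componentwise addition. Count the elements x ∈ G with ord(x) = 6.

8

An element (a,b) has order lcm(ord(a), ord(b)); count pairs with lcm equal to 6.
Enumerating gives 8 such elements.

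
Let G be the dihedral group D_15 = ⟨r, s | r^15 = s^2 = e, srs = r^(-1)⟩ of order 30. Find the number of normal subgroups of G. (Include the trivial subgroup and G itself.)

5

G has 28 subgroups. Checking conjugation-invariance by order — order 1: 1/1 normal; order 2: 0/15 normal; order 3: 1/1 normal; order 5: 1/1 normal; order 6: 0/5 normal; order 10: 0/3 normal; order 15: 1/1 normal; order 30: 1/1 normal.
Total normal subgroups: 5.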